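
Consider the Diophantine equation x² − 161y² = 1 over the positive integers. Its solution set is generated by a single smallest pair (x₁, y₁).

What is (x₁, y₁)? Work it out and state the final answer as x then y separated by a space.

√161 = [12; 1,2,4,1,2,1,4,2,1,24, …], period ℓ=10 (even) → k=9
i=0: a=12 ⇒ p=12, q=1
…
i=4: a=1 ⇒ p=203, q=16
i=5: a=2 ⇒ p=571, q=45
…
i=8: a=2 ⇒ p=8108, q=639
i=9: a=1 ⇒ p=11775, q=928
→ (11775, 928).  Check: 11775²=138650625, 161·928²=138650624, difference 1.

11775 928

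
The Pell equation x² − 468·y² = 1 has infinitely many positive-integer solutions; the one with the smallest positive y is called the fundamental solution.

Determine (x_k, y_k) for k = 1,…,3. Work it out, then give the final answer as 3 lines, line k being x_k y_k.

√468 = [21; 1,1,1,2,1,1,1,42, …], period ℓ=8 (even) → k=7
k=0  a_k=21  p_k/q_k = 21/1
k=1  a_k=1  p_k/q_k = 22/1
k=2  a_k=1  p_k/q_k = 43/2
…
k=6  a_k=1  p_k/q_k = 411/19
k=7  a_k=1  p_k/q_k = 649/30
(x₁, y₁) = (649, 30);  649² − 468·30² = 1 ✓
(x_2, y_2) = (649·649 + 468·30·30, 649·30 + 30·649) = (842401, 38940)
(x_3, y_3) = (649·842401 + 468·30·38940, 649·38940 + 30·842401) = (1093435849, 50544090)

649 30
842401 38940
1093435849 50544090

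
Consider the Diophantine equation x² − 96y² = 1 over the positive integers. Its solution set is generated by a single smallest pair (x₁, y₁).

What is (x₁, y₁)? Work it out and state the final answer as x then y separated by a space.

√96 = [9; 1,3,1,18, …], period ℓ=4 (even) → k=3
i=0: a=9 ⇒ p=9, q=1
i=1: a=1 ⇒ p=10, q=1
i=2: a=3 ⇒ p=39, q=4
i=3: a=1 ⇒ p=49, q=5
(x₁, y₁) = (49, 5);  49² − 96·5² = 1 ✓

49 5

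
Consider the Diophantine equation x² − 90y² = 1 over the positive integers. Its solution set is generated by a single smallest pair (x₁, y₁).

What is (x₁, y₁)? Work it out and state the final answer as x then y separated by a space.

[9; 2,18] for √90; ℓ=2 ⇒ convergent index 1
i=0: a=9 ⇒ p=9, q=1
i=1: a=2 ⇒ p=19, q=2
→ (19, 2).  Check: 19²=361, 90·2²=360, difference 1.

19 2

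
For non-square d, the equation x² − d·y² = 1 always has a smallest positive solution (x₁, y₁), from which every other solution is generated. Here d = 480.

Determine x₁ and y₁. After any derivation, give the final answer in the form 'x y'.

241 11

[21; 1,9,1,42] for √480; ℓ=4 ⇒ convergent index 3
step 0: (21, 1)  from 21·(1,0) + (0,1)
step 1: (22, 1)  from 1·(21,1) + (1,0)
step 2: (219, 10)  from 9·(22,1) + (21,1)
step 3: (241, 11)  from 1·(219,10) + (22,1)
(x₁, y₁) = (241, 11);  241² − 480·11² = 1 ✓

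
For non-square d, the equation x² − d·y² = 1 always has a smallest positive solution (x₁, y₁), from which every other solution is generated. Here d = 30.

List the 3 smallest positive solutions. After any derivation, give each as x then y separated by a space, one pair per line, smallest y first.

11 2
241 44
5291 966

[5; 2,10] for √30; ℓ=2 ⇒ convergent index 1
a_0=5:  p_0=5·1+0=5,  q_0=5·0+1=1
a_1=2:  p_1=2·5+1=11,  q_1=2·1+0=2
(x₁, y₁) = (11, 2);  11² − 30·2² = 1 ✓
(x_2, y_2) = (11·11 + 30·2·2, 11·2 + 2·11) = (241, 44)
(x_3, y_3) = (11·241 + 30·2·44, 11·44 + 2·241) = (5291, 966)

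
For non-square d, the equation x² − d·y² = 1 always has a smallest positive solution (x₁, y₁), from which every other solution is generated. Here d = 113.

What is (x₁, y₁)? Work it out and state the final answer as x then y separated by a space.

1204353 113296

[10; 1,1,1,2,2,1,1,1,20] for √113; ℓ=9 ⇒ convergent index 17
k=0  a_k=10  p_k/q_k = 10/1
k=1  a_k=1  p_k/q_k = 11/1
k=2  a_k=1  p_k/q_k = 21/2
…
k=4  a_k=2  p_k/q_k = 85/8
…
k=6  a_k=1  p_k/q_k = 287/27
k=7  a_k=1  p_k/q_k = 489/46
k=8  a_k=1  p_k/q_k = 776/73
k=9  a_k=20  p_k/q_k = 16009/1506
…
k=11  a_k=1  p_k/q_k = 32794/3085
…
k=16  a_k=1  p_k/q_k = 758918/71393
k=17  a_k=1  p_k/q_k = 1204353/113296
fundamental: x₁=1204353, y₁=113296  (since 1450466148609 − 113·12835983616 = 1)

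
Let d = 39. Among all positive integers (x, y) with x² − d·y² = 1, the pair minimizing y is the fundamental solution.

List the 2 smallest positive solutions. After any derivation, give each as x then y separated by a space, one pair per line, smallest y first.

25 4
1249 200

√39 → a₀=6, period (4,12); ℓ=2 even so k=1
a_0=6:  p_0=6·1+0=6,  q_0=6·0+1=1
a_1=4:  p_1=4·6+1=25,  q_1=4·1+0=4
(x₁, y₁) = (25, 4);  25² − 39·4² = 1 ✓
(x_2, y_2) = (25·25 + 39·4·4, 25·4 + 4·25) = (1249, 200)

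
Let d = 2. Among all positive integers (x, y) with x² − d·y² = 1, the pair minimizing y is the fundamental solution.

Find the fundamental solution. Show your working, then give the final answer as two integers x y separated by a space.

3 2

d=2: √d = [1; 2] (ℓ=1, odd), read p_1/q_1
a_0=1:  p_0=1·1+0=1,  q_0=1·0+1=1
a_1=2:  p_1=2·1+1=3,  q_1=2·1+0=2
(x₁, y₁) = (3, 2);  3² − 2·2² = 1 ✓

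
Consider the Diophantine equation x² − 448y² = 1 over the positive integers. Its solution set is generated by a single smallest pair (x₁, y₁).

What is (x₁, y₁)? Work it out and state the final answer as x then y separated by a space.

127 6

d=448: √d = [21; 6,42] (ℓ=2, even), read p_1/q_1
i=0: a=21 ⇒ p=21, q=1
i=1: a=6 ⇒ p=127, q=6
(x₁, y₁) = (127, 6);  127² − 448·6² = 1 ✓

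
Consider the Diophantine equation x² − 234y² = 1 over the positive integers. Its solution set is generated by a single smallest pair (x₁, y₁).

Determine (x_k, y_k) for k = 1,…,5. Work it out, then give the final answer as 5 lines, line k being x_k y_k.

5201 340
54100801 3536680
562756526801 36788545020
5853793337683201 382674441761360
60891157735824130001 3980579506413121700

√234 → a₀=15, period (3,2,1,2,1,2,3,30); ℓ=8 even so k=7
a_0=15:  p_0=15·1+0=15,  q_0=15·0+1=1
…
a_6=2:  p_6=2·566+413=1545,  q_6=2·37+27=101
a_7=3:  p_7=3·1545+566=5201,  q_7=3·101+37=340
→ (5201, 340).  Check: 5201²=27050401, 234·340²=27050400, difference 1.
(x_2, y_2) = (5201·5201 + 234·340·340, 5201·340 + 340·5201) = (54100801, 3536680)
(x_3, y_3) = (5201·54100801 + 234·340·3536680, 5201·3536680 + 340·54100801) = (562756526801, 36788545020)
(x_4, y_4) = (5201·562756526801 + 234·340·36788545020, 5201·36788545020 + 340·562756526801) = (5853793337683201, 382674441761360)
(x_5, y_5) = (5201·5853793337683201 + 234·340·382674441761360, 5201·382674441761360 + 340·5853793337683201) = (60891157735824130001, 3980579506413121700)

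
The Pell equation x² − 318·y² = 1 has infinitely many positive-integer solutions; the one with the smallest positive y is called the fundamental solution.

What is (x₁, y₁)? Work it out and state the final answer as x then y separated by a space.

107 6

d=318: √d = [17; 1,4,1,34] (ℓ=4, even), read p_3/q_3
k=0  a_k=17  p_k/q_k = 17/1
…
k=2  a_k=4  p_k/q_k = 89/5
k=3  a_k=1  p_k/q_k = 107/6
(x₁, y₁) = (107, 6);  107² − 318·6² = 1 ✓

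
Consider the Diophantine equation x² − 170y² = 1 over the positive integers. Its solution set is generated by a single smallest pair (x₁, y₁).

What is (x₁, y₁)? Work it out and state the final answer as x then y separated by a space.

√170 → a₀=13, period (26); ℓ=1 odd so k=1
i=0: a=13 ⇒ p=13, q=1
i=1: a=26 ⇒ p=339, q=26
→ (339, 26).  Check: 339²=114921, 170·26²=114920, difference 1.

339 26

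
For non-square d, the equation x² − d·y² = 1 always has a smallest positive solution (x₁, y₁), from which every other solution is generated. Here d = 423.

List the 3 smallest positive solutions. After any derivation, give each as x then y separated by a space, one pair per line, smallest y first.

4607 224
42448897 2063936
391124132351 19017106080

√423 → a₀=20, period (1,1,3,4,3,1,1,40); ℓ=8 even so k=7
k=0  a_k=20  p_k/q_k = 20/1
k=1  a_k=1  p_k/q_k = 21/1
k=2  a_k=1  p_k/q_k = 41/2
k=3  a_k=3  p_k/q_k = 144/7
…
k=5  a_k=3  p_k/q_k = 1995/97
k=6  a_k=1  p_k/q_k = 2612/127
k=7  a_k=1  p_k/q_k = 4607/224
(x₁, y₁) = (4607, 224);  4607² − 423·224² = 1 ✓
k=2:  x_2 = 4607·4607+423·224·224 = 42448897,  y_2 = 4607·224+224·4607 = 2063936
k=3:  x_3 = 4607·42448897+423·224·2063936 = 391124132351,  y_3 = 4607·2063936+224·42448897 = 19017106080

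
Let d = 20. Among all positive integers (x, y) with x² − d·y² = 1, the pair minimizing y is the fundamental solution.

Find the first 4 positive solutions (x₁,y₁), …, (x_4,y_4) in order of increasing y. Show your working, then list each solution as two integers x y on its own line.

d=20: √d = [4; 2,8] (ℓ=2, even), read p_1/q_1
step 0: (4, 1)  from 4·(1,0) + (0,1)
step 1: (9, 2)  from 2·(4,1) + (1,0)
(x₁, y₁) = (9, 2);  9² − 20·2² = 1 ✓
n=2: (9,2)∘(9,2) = (9·9+20·2·2, 9·2+2·9) = (161,36)
n=3: (161,36)∘(9,2) = (9·161+20·2·36, 9·36+2·161) = (2889,646)
n=4: (2889,646)∘(9,2) = (9·2889+20·2·646, 9·646+2·2889) = (51841,11592)

9 2
161 36
2889 646
51841 11592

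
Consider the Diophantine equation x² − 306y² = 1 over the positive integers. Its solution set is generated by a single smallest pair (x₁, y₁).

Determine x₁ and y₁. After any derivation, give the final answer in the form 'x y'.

35 2

[17; 2,34] for √306; ℓ=2 ⇒ convergent index 1
a_0=17:  p_0=17·1+0=17,  q_0=17·0+1=1
a_1=2:  p_1=2·17+1=35,  q_1=2·1+0=2
→ (35, 2).  Check: 35²=1225, 306·2²=1224, difference 1.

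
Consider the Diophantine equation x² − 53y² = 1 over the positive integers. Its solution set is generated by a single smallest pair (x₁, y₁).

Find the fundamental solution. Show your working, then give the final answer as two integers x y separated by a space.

66249 9100

√53 → a₀=7, period (3,1,1,3,14); ℓ=5 odd so k=9
i=0: a=7 ⇒ p=7, q=1
i=1: a=3 ⇒ p=22, q=3
i=2: a=1 ⇒ p=29, q=4
i=3: a=1 ⇒ p=51, q=7
…
i=8: a=1 ⇒ p=18557, q=2549
i=9: a=3 ⇒ p=66249, q=9100
(x₁, y₁) = (66249, 9100);  66249² − 53·9100² = 1 ✓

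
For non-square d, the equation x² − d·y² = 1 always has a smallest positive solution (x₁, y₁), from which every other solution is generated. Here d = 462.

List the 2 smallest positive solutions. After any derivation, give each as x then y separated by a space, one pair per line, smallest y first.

[21; 2,42] for √462; ℓ=2 ⇒ convergent index 1
a_0=21:  p_0=21·1+0=21,  q_0=21·0+1=1
a_1=2:  p_1=2·21+1=43,  q_1=2·1+0=2
→ (43, 2).  Check: 43²=1849, 462·2²=1848, difference 1.
(43+2√462)^2 = 3697 + 172√462

43 2
3697 172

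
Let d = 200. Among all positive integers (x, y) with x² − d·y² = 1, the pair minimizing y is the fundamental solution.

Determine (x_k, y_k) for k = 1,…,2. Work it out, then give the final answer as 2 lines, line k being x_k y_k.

99 7
19601 1386

√200 = [14; 7,28, …], period ℓ=2 (even) → k=1
k=0  a_k=14  p_k/q_k = 14/1
k=1  a_k=7  p_k/q_k = 99/7
→ (99, 7).  Check: 99²=9801, 200·7²=9800, difference 1.
(x_2, y_2) = (99·99 + 200·7·7, 99·7 + 7·99) = (19601, 1386)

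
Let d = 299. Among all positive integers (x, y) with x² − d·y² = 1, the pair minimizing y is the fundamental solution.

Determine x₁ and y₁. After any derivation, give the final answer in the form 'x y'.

√299 → a₀=17, period (3,2,3,34); ℓ=4 even so k=3
i=0: a=17 ⇒ p=17, q=1
i=1: a=3 ⇒ p=52, q=3
i=2: a=2 ⇒ p=121, q=7
i=3: a=3 ⇒ p=415, q=24
→ (415, 24).  Check: 415²=172225, 299·24²=172224, difference 1.

415 24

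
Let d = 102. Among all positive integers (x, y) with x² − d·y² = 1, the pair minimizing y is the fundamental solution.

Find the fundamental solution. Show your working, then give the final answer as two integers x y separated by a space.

√102 = [10; 10,20, …], period ℓ=2 (even) → k=1
i=0: a=10 ⇒ p=10, q=1
i=1: a=10 ⇒ p=101, q=10
fundamental: x₁=101, y₁=10  (since 10201 − 102·100 = 1)

101 10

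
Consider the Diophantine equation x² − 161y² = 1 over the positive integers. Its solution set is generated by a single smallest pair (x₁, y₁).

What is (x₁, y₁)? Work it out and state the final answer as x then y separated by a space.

11775 928

d=161: √d = [12; 1,2,4,1,2,1,4,2,1,24] (ℓ=10, even), read p_9/q_9
a_0=12:  p_0=12·1+0=12,  q_0=12·0+1=1
a_1=1:  p_1=1·12+1=13,  q_1=1·1+0=1
…
a_3=4:  p_3=4·38+13=165,  q_3=4·3+1=13
a_4=1:  p_4=1·165+38=203,  q_4=1·13+3=16
a_5=2:  p_5=2·203+165=571,  q_5=2·16+13=45
a_6=1:  p_6=1·571+203=774,  q_6=1·45+16=61
a_7=4:  p_7=4·774+571=3667,  q_7=4·61+45=289
a_8=2:  p_8=2·3667+774=8108,  q_8=2·289+61=639
a_9=1:  p_9=1·8108+3667=11775,  q_9=1·639+289=928
(x₁, y₁) = (11775, 928);  11775² − 161·928² = 1 ✓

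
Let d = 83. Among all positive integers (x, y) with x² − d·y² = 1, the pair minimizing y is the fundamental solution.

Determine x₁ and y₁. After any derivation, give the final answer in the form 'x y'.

√83 = [9; 9,18, …], period ℓ=2 (even) → k=1
k=0  a_k=9  p_k/q_k = 9/1
k=1  a_k=9  p_k/q_k = 82/9
fundamental: x₁=82, y₁=9  (since 6724 − 83·81 = 1)

82 9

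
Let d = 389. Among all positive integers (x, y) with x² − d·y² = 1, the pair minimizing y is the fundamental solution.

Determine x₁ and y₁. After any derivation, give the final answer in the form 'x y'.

3287049 166660

[19; 1,2,1,1,1,1,2,1,38] for √389; ℓ=9 ⇒ convergent index 17
k=0  a_k=19  p_k/q_k = 19/1
k=1  a_k=1  p_k/q_k = 20/1
k=2  a_k=2  p_k/q_k = 59/3
…
k=4  a_k=1  p_k/q_k = 138/7
k=5  a_k=1  p_k/q_k = 217/11
k=6  a_k=1  p_k/q_k = 355/18
k=7  a_k=2  p_k/q_k = 927/47
k=8  a_k=1  p_k/q_k = 1282/65
k=9  a_k=38  p_k/q_k = 49643/2517
k=10  a_k=1  p_k/q_k = 50925/2582
k=11  a_k=2  p_k/q_k = 151493/7681
k=12  a_k=1  p_k/q_k = 202418/10263
…
k=16  a_k=2  p_k/q_k = 2376809/120509
k=17  a_k=1  p_k/q_k = 3287049/166660
fundamental: x₁=3287049, y₁=166660  (since 10804691128401 − 389·27775555600 = 1)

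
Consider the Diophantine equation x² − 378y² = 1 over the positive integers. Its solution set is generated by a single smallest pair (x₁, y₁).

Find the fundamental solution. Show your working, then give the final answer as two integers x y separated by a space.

8749 450

√378 → a₀=19, period (2,3,1,4,1,3,2,38); ℓ=8 even so k=7
k=0  a_k=19  p_k/q_k = 19/1
k=1  a_k=2  p_k/q_k = 39/2
…
k=5  a_k=1  p_k/q_k = 1011/52
k=6  a_k=3  p_k/q_k = 3869/199
k=7  a_k=2  p_k/q_k = 8749/450
fundamental: x₁=8749, y₁=450  (since 76545001 − 378·202500 = 1)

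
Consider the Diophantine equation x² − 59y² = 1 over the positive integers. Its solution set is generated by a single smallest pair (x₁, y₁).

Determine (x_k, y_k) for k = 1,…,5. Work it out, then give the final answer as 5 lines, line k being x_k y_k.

[7; 1,2,7,2,1,14] for √59; ℓ=6 ⇒ convergent index 5
a_0=7:  p_0=7·1+0=7,  q_0=7·0+1=1
…
a_2=2:  p_2=2·8+7=23,  q_2=2·1+1=3
a_3=7:  p_3=7·23+8=169,  q_3=7·3+1=22
a_4=2:  p_4=2·169+23=361,  q_4=2·22+3=47
a_5=1:  p_5=1·361+169=530,  q_5=1·47+22=69
(x₁, y₁) = (530, 69);  530² − 59·69² = 1 ✓
k=2:  x_2 = 530·530+59·69·69 = 561799,  y_2 = 530·69+69·530 = 73140
k=3:  x_3 = 530·561799+59·69·73140 = 595506410,  y_3 = 530·73140+69·561799 = 77528331
k=4:  x_4 = 530·595506410+59·69·77528331 = 631236232801,  y_4 = 530·77528331+69·595506410 = 82179957720
k=5:  x_5 = 530·631236232801+59·69·82179957720 = 669109811262650,  y_5 = 530·82179957720+69·631236232801 = 87110677654869

530 69
561799 73140
595506410 77528331
631236232801 82179957720
669109811262650 87110677654869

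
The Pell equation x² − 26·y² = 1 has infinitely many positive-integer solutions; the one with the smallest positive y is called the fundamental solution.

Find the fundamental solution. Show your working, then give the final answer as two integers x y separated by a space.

√26 → a₀=5, period (10); ℓ=1 odd so k=1
a_0=5:  p_0=5·1+0=5,  q_0=5·0+1=1
a_1=10:  p_1=10·5+1=51,  q_1=10·1+0=10
(x₁, y₁) = (51, 10);  51² − 26·10² = 1 ✓

51 10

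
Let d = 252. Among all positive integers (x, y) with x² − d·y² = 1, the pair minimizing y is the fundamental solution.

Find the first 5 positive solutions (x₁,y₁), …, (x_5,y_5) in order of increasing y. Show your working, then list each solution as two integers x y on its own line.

127 8
32257 2032
8193151 516120
2081028097 131092448
528572943487 33296965672

√252 = [15; 1,6,1,30, …], period ℓ=4 (even) → k=3
i=0: a=15 ⇒ p=15, q=1
i=1: a=1 ⇒ p=16, q=1
i=2: a=6 ⇒ p=111, q=7
i=3: a=1 ⇒ p=127, q=8
(x₁, y₁) = (127, 8);  127² − 252·8² = 1 ✓
(127+8√252)^2 = 32257 + 2032√252
(127+8√252)^3 = 8193151 + 516120√252
(127+8√252)^4 = 2081028097 + 131092448√252
(127+8√252)^5 = 528572943487 + 33296965672√252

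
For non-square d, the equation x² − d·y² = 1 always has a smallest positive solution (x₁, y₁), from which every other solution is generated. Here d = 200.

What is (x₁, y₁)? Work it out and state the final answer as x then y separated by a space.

99 7

√200 → a₀=14, period (7,28); ℓ=2 even so k=1
step 0: (14, 1)  from 14·(1,0) + (0,1)
step 1: (99, 7)  from 7·(14,1) + (1,0)
fundamental: x₁=99, y₁=7  (since 9801 − 200·49 = 1)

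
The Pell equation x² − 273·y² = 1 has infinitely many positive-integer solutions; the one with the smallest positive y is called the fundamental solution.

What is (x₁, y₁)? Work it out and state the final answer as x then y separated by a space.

727 44

d=273: √d = [16; 1,1,10,1,1,32] (ℓ=6, even), read p_5/q_5
i=0: a=16 ⇒ p=16, q=1
i=1: a=1 ⇒ p=17, q=1
i=2: a=1 ⇒ p=33, q=2
i=3: a=10 ⇒ p=347, q=21
i=4: a=1 ⇒ p=380, q=23
i=5: a=1 ⇒ p=727, q=44
→ (727, 44).  Check: 727²=528529, 273·44²=528528, difference 1.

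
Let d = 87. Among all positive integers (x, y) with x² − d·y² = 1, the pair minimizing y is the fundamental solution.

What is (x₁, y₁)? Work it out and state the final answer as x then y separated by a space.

√87 → a₀=9, period (3,18); ℓ=2 even so k=1
i=0: a=9 ⇒ p=9, q=1
i=1: a=3 ⇒ p=28, q=3
(x₁, y₁) = (28, 3);  28² − 87·3² = 1 ✓

28 3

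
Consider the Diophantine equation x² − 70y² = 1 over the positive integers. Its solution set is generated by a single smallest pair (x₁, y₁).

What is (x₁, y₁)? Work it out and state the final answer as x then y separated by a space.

251 30

√70 = [8; 2,1,2,1,2,16, …], period ℓ=6 (even) → k=5
i=0: a=8 ⇒ p=8, q=1
i=1: a=2 ⇒ p=17, q=2
i=2: a=1 ⇒ p=25, q=3
…
i=4: a=1 ⇒ p=92, q=11
i=5: a=2 ⇒ p=251, q=30
fundamental: x₁=251, y₁=30  (since 63001 − 70·900 = 1)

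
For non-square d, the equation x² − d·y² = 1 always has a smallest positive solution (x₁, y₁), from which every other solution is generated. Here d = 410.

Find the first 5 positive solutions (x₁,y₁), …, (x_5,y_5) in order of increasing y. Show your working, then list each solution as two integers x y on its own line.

81 4
13121 648
2125521 104972
344321281 17004816
55777922001 2754675220

d=410: √d = [20; 4,40] (ℓ=2, even), read p_1/q_1
a_0=20:  p_0=20·1+0=20,  q_0=20·0+1=1
a_1=4:  p_1=4·20+1=81,  q_1=4·1+0=4
fundamental: x₁=81, y₁=4  (since 6561 − 410·16 = 1)
(81+4√410)^2 = 13121 + 648√410
(81+4√410)^3 = 2125521 + 104972√410
(81+4√410)^4 = 344321281 + 17004816√410
(81+4√410)^5 = 55777922001 + 2754675220√410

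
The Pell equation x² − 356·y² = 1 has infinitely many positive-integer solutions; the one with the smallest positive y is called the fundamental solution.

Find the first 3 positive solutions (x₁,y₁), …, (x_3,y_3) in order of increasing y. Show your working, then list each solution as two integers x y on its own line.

500001 26500
500002000001 26500053000
500003000004500001 26500106000079500

d=356: √d = [18; 1,6,1,1,2,…,6,1,36] (ℓ=14, even), read p_13/q_13
i=0: a=18 ⇒ p=18, q=1
…
i=3: a=1 ⇒ p=151, q=8
i=4: a=1 ⇒ p=283, q=15
i=5: a=2 ⇒ p=717, q=38
…
i=7: a=8 ⇒ p=8717, q=462
i=8: a=1 ⇒ p=9717, q=515
i=9: a=2 ⇒ p=28151, q=1492
i=10: a=1 ⇒ p=37868, q=2007
…
i=12: a=6 ⇒ p=433982, q=23001
i=13: a=1 ⇒ p=500001, q=26500
(x₁, y₁) = (500001, 26500);  500001² − 356·26500² = 1 ✓
(500001+26500√356)^2 = 500002000001 + 26500053000√356
(500001+26500√356)^3 = 500003000004500001 + 26500106000079500√356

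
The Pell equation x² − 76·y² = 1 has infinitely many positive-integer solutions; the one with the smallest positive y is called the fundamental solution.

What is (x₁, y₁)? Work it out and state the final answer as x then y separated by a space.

d=76: √d = [8; 1,2,1,1,5,4,5,1,1,2,1,16] (ℓ=12, even), read p_11/q_11
a_0=8:  p_0=8·1+0=8,  q_0=8·0+1=1
a_1=1:  p_1=1·8+1=9,  q_1=1·1+0=1
a_2=2:  p_2=2·9+8=26,  q_2=2·1+1=3
…
a_4=1:  p_4=1·35+26=61,  q_4=1·4+3=7
…
a_6=4:  p_6=4·340+61=1421,  q_6=4·39+7=163
…
a_8=1:  p_8=1·7445+1421=8866,  q_8=1·854+163=1017
a_9=1:  p_9=1·8866+7445=16311,  q_9=1·1017+854=1871
a_10=2:  p_10=2·16311+8866=41488,  q_10=2·1871+1017=4759
a_11=1:  p_11=1·41488+16311=57799,  q_11=1·4759+1871=6630
(x₁, y₁) = (57799, 6630);  57799² − 76·6630² = 1 ✓

57799 6630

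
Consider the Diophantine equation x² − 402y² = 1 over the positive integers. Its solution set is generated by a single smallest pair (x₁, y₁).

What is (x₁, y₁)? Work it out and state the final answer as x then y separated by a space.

[20; 20,40] for √402; ℓ=2 ⇒ convergent index 1
a_0=20:  p_0=20·1+0=20,  q_0=20·0+1=1
a_1=20:  p_1=20·20+1=401,  q_1=20·1+0=20
(x₁, y₁) = (401, 20);  401² − 402·20² = 1 ✓

401 20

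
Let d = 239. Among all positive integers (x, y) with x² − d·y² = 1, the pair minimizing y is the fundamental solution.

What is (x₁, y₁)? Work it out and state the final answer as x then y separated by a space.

6195120 400729

[15; 2,5,1,2,4,15,4,2,1,5,2,30] for √239; ℓ=12 ⇒ convergent index 11
k=0  a_k=15  p_k/q_k = 15/1
…
k=3  a_k=1  p_k/q_k = 201/13
k=4  a_k=2  p_k/q_k = 572/37
…
k=10  a_k=5  p_k/q_k = 2847431/184185
k=11  a_k=2  p_k/q_k = 6195120/400729
fundamental: x₁=6195120, y₁=400729  (since 38379511814400 − 239·160583731441 = 1)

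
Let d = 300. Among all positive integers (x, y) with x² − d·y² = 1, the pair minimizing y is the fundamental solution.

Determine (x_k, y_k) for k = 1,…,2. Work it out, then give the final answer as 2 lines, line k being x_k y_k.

d=300: √d = [17; 3,8,3,34] (ℓ=4, even), read p_3/q_3
a_0=17:  p_0=17·1+0=17,  q_0=17·0+1=1
a_1=3:  p_1=3·17+1=52,  q_1=3·1+0=3
a_2=8:  p_2=8·52+17=433,  q_2=8·3+1=25
a_3=3:  p_3=3·433+52=1351,  q_3=3·25+3=78
(x₁, y₁) = (1351, 78);  1351² − 300·78² = 1 ✓
(1351+78√300)^2 = 3650401 + 210756√300

1351 78
3650401 210756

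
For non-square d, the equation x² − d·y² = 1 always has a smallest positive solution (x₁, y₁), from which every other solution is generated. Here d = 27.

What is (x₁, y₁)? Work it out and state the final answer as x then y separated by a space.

26 5

√27 → a₀=5, period (5,10); ℓ=2 even so k=1
a_0=5:  p_0=5·1+0=5,  q_0=5·0+1=1
a_1=5:  p_1=5·5+1=26,  q_1=5·1+0=5
→ (26, 5).  Check: 26²=676, 27·5²=675, difference 1.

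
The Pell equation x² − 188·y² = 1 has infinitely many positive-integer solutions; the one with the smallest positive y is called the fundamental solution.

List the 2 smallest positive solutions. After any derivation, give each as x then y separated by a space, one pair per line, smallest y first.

d=188: √d = [13; 1,2,2,6,2,2,1,26] (ℓ=8, even), read p_7/q_7
k=0  a_k=13  p_k/q_k = 13/1
k=1  a_k=1  p_k/q_k = 14/1
…
k=6  a_k=2  p_k/q_k = 3277/239
k=7  a_k=1  p_k/q_k = 4607/336
(x₁, y₁) = (4607, 336);  4607² − 188·336² = 1 ✓
n=2: (4607,336)∘(4607,336) = (4607·4607+188·336·336, 4607·336+336·4607) = (42448897,3095904)

4607 336
42448897 3095904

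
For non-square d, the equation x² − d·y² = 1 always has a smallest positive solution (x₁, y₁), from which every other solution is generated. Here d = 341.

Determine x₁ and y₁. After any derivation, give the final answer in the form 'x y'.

10626551 575460

√341 = [18; 2,6,1,8,2,…,6,2,36, …], period ℓ=14 (even) → k=13
i=0: a=18 ⇒ p=18, q=1
i=1: a=2 ⇒ p=37, q=2
i=2: a=6 ⇒ p=240, q=13
i=3: a=1 ⇒ p=277, q=15
…
i=7: a=2 ⇒ p=20479, q=1109
i=8: a=1 ⇒ p=28124, q=1523
i=9: a=2 ⇒ p=76727, q=4155
…
i=12: a=6 ⇒ p=4953942, q=268271
i=13: a=2 ⇒ p=10626551, q=575460
→ (10626551, 575460).  Check: 10626551²=112923586155601, 341·575460²=112923586155600, difference 1.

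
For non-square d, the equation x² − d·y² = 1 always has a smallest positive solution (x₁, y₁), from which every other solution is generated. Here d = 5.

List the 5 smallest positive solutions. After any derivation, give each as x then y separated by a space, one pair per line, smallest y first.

[2; 4] for √5; ℓ=1 ⇒ convergent index 1
a_0=2:  p_0=2·1+0=2,  q_0=2·0+1=1
a_1=4:  p_1=4·2+1=9,  q_1=4·1+0=4
(x₁, y₁) = (9, 4);  9² − 5·4² = 1 ✓
k=2:  x_2 = 9·9+5·4·4 = 161,  y_2 = 9·4+4·9 = 72
k=3:  x_3 = 9·161+5·4·72 = 2889,  y_3 = 9·72+4·161 = 1292
k=4:  x_4 = 9·2889+5·4·1292 = 51841,  y_4 = 9·1292+4·2889 = 23184
k=5:  x_5 = 9·51841+5·4·23184 = 930249,  y_5 = 9·23184+4·51841 = 416020

9 4
161 72
2889 1292
51841 23184
930249 416020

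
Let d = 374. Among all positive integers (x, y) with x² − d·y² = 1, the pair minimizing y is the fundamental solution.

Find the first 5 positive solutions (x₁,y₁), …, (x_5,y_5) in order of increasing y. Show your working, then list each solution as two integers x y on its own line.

3365 174
22646449 1171020
152410598405 7880964426
1025723304619201 53038889415960
6903117687676624325 356951717888446374

d=374: √d = [19; 2,1,18,1,2,38] (ℓ=6, even), read p_5/q_5
step 0: (19, 1)  from 19·(1,0) + (0,1)
step 1: (39, 2)  from 2·(19,1) + (1,0)
…
step 3: (1083, 56)  from 18·(58,3) + (39,2)
step 4: (1141, 59)  from 1·(1083,56) + (58,3)
step 5: (3365, 174)  from 2·(1141,59) + (1083,56)
→ (3365, 174).  Check: 3365²=11323225, 374·174²=11323224, difference 1.
(3365+174√374)^2 = 22646449 + 1171020√374
(3365+174√374)^3 = 152410598405 + 7880964426√374
(3365+174√374)^4 = 1025723304619201 + 53038889415960√374
(3365+174√374)^5 = 6903117687676624325 + 356951717888446374√374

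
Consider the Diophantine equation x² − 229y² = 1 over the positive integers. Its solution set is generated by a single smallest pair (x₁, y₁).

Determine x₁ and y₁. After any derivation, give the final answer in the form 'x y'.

[15; 7,1,1,7,30] for √229; ℓ=5 ⇒ convergent index 9
a_0=15:  p_0=15·1+0=15,  q_0=15·0+1=1
a_1=7:  p_1=7·15+1=106,  q_1=7·1+0=7
a_2=1:  p_2=1·106+15=121,  q_2=1·7+1=8
a_3=1:  p_3=1·121+106=227,  q_3=1·8+7=15
a_4=7:  p_4=7·227+121=1710,  q_4=7·15+8=113
a_5=30:  p_5=30·1710+227=51527,  q_5=30·113+15=3405
a_6=7:  p_6=7·51527+1710=362399,  q_6=7·3405+113=23948
…
a_8=1:  p_8=1·413926+362399=776325,  q_8=1·27353+23948=51301
a_9=7:  p_9=7·776325+413926=5848201,  q_9=7·51301+27353=386460
fundamental: x₁=5848201, y₁=386460  (since 34201454936401 − 229·149351331600 = 1)

5848201 386460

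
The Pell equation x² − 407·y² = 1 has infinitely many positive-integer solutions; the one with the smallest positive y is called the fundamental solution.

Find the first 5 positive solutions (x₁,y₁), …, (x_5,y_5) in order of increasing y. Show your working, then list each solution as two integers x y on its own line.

[20; 5,1,2,1,5,40] for √407; ℓ=6 ⇒ convergent index 5
i=0: a=20 ⇒ p=20, q=1
i=1: a=5 ⇒ p=101, q=5
i=2: a=1 ⇒ p=121, q=6
i=3: a=2 ⇒ p=343, q=17
i=4: a=1 ⇒ p=464, q=23
i=5: a=5 ⇒ p=2663, q=132
(x₁, y₁) = (2663, 132);  2663² − 407·132² = 1 ✓
n=2: (2663,132)∘(2663,132) = (2663·2663+407·132·132, 2663·132+132·2663) = (14183137,703032)
n=3: (14183137,703032)∘(2663,132) = (2663·14183137+407·132·703032, 2663·703032+132·14183137) = (75539384999,3744348300)
n=4: (75539384999,3744348300)∘(2663,132) = (2663·75539384999+407·132·3744348300, 2663·3744348300+132·75539384999) = (402322750321537,19942398342768)
n=5: (402322750321537,19942398342768)∘(2663,132) = (2663·402322750321537+407·132·19942398342768, 2663·19942398342768+132·402322750321537) = (2142770892673121063,106213209829234068)

2663 132
14183137 703032
75539384999 3744348300
402322750321537 19942398342768
2142770892673121063 106213209829234068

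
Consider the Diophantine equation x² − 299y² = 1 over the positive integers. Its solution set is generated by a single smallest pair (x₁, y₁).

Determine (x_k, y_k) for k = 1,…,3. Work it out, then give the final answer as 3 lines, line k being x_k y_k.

415 24
344449 19920
285892255 16533576

√299 = [17; 3,2,3,34, …], period ℓ=4 (even) → k=3
step 0: (17, 1)  from 17·(1,0) + (0,1)
step 1: (52, 3)  from 3·(17,1) + (1,0)
step 2: (121, 7)  from 2·(52,3) + (17,1)
step 3: (415, 24)  from 3·(121,7) + (52,3)
→ (415, 24).  Check: 415²=172225, 299·24²=172224, difference 1.
(x_2, y_2) = (415·415 + 299·24·24, 415·24 + 24·415) = (344449, 19920)
(x_3, y_3) = (415·344449 + 299·24·19920, 415·19920 + 24·344449) = (285892255, 16533576)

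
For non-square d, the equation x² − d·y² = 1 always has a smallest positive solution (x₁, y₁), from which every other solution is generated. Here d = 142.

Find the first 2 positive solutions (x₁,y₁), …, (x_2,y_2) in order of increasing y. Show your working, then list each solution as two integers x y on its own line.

143 12
40897 3432

√142 → a₀=11, period (1,10,1,22); ℓ=4 even so k=3
k=0  a_k=11  p_k/q_k = 11/1
k=1  a_k=1  p_k/q_k = 12/1
k=2  a_k=10  p_k/q_k = 131/11
k=3  a_k=1  p_k/q_k = 143/12
→ (143, 12).  Check: 143²=20449, 142·12²=20448, difference 1.
k=2:  x_2 = 143·143+142·12·12 = 40897,  y_2 = 143·12+12·143 = 3432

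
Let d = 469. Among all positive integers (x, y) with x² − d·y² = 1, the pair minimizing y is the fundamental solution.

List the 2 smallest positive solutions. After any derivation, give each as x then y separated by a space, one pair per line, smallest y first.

137215 6336
37655912449 1738788480

√469 → a₀=21, period (1,1,1,10,6,10,1,1,1,42); ℓ=10 even so k=9
step 0: (21, 1)  from 21·(1,0) + (0,1)
step 1: (22, 1)  from 1·(21,1) + (1,0)
…
step 8: (90069, 4159)  from 1·(47146,2177) + (42923,1982)
step 9: (137215, 6336)  from 1·(90069,4159) + (47146,2177)
→ (137215, 6336).  Check: 137215²=18827956225, 469·6336²=18827956224, difference 1.
(137215+6336√469)^2 = 37655912449 + 1738788480√469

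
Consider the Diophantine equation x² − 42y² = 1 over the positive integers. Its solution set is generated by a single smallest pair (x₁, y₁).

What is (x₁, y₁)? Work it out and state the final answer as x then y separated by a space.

[6; 2,12] for √42; ℓ=2 ⇒ convergent index 1
a_0=6:  p_0=6·1+0=6,  q_0=6·0+1=1
a_1=2:  p_1=2·6+1=13,  q_1=2·1+0=2
→ (13, 2).  Check: 13²=169, 42·2²=168, difference 1.

13 2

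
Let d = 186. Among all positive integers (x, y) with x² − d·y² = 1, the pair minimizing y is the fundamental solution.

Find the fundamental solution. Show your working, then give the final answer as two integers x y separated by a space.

7501 550

√186 = [13; 1,1,1,3,4,3,1,1,1,26, …], period ℓ=10 (even) → k=9
a_0=13:  p_0=13·1+0=13,  q_0=13·0+1=1
…
a_2=1:  p_2=1·14+13=27,  q_2=1·1+1=2
…
a_5=4:  p_5=4·150+41=641,  q_5=4·11+3=47
…
a_8=1:  p_8=1·2714+2073=4787,  q_8=1·199+152=351
a_9=1:  p_9=1·4787+2714=7501,  q_9=1·351+199=550
fundamental: x₁=7501, y₁=550  (since 56265001 − 186·302500 = 1)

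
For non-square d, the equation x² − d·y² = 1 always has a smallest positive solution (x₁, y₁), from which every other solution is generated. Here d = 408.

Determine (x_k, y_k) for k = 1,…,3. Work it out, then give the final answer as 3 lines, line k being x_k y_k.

101 5
20401 1010
4120901 204015

√408 → a₀=20, period (5,40); ℓ=2 even so k=1
a_0=20:  p_0=20·1+0=20,  q_0=20·0+1=1
a_1=5:  p_1=5·20+1=101,  q_1=5·1+0=5
(x₁, y₁) = (101, 5);  101² − 408·5² = 1 ✓
(101+5√408)^2 = 20401 + 1010√408
(101+5√408)^3 = 4120901 + 204015√408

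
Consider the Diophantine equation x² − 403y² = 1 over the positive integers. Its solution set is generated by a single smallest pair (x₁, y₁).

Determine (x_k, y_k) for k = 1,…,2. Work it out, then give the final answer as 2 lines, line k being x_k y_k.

[20; 13,2,1,3,1,3,1,2,13,40] for √403; ℓ=10 ⇒ convergent index 9
a_0=20:  p_0=20·1+0=20,  q_0=20·0+1=1
…
a_3=1:  p_3=1·542+261=803,  q_3=1·27+13=40
…
a_5=1:  p_5=1·2951+803=3754,  q_5=1·147+40=187
a_6=3:  p_6=3·3754+2951=14213,  q_6=3·187+147=708
…
a_8=2:  p_8=2·17967+14213=50147,  q_8=2·895+708=2498
a_9=13:  p_9=13·50147+17967=669878,  q_9=13·2498+895=33369
(x₁, y₁) = (669878, 33369);  669878² − 403·33369² = 1 ✓
(x_2, y_2) = (669878·669878 + 403·33369·33369, 669878·33369 + 33369·669878) = (897473069767, 44706317964)

669878 33369
897473069767 44706317964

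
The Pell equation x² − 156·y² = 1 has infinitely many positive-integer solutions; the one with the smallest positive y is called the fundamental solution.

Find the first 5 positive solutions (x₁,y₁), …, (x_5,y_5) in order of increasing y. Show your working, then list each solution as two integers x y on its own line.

√156 → a₀=12, period (2,24); ℓ=2 even so k=1
i=0: a=12 ⇒ p=12, q=1
i=1: a=2 ⇒ p=25, q=2
fundamental: x₁=25, y₁=2  (since 625 − 156·4 = 1)
k=2:  x_2 = 25·25+156·2·2 = 1249,  y_2 = 25·2+2·25 = 100
k=3:  x_3 = 25·1249+156·2·100 = 62425,  y_3 = 25·100+2·1249 = 4998
k=4:  x_4 = 25·62425+156·2·4998 = 3120001,  y_4 = 25·4998+2·62425 = 249800
k=5:  x_5 = 25·3120001+156·2·249800 = 155937625,  y_5 = 25·249800+2·3120001 = 12485002

25 2
1249 100
62425 4998
3120001 249800
155937625 12485002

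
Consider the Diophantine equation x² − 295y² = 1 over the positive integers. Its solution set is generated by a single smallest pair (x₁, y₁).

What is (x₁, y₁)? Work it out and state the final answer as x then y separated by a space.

2024999 117900

d=295: √d = [17; 5,1,2,3,2,6,2,3,2,1,5,34] (ℓ=12, even), read p_11/q_11
k=0  a_k=17  p_k/q_k = 17/1
k=1  a_k=5  p_k/q_k = 86/5
…
k=3  a_k=2  p_k/q_k = 292/17
…
k=7  a_k=2  p_k/q_k = 31208/1817
k=8  a_k=3  p_k/q_k = 108103/6294
…
k=10  a_k=1  p_k/q_k = 355517/20699
k=11  a_k=5  p_k/q_k = 2024999/117900
fundamental: x₁=2024999, y₁=117900  (since 4100620950001 − 295·13900410000 = 1)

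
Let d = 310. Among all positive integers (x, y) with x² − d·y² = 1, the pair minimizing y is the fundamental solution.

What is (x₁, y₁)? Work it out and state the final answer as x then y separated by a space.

√310 = [17; 1,1,1,1,5,…,1,1,34, …], period ℓ=16 (even) → k=15
step 0: (17, 1)  from 17·(1,0) + (0,1)
step 1: (18, 1)  from 1·(17,1) + (1,0)
…
step 3: (53, 3)  from 1·(35,2) + (18,1)
step 4: (88, 5)  from 1·(53,3) + (35,2)
step 5: (493, 28)  from 5·(88,5) + (53,3)
step 6: (1567, 89)  from 3·(493,28) + (88,5)
…
step 10: (28928, 1643)  from 3·(7747,440) + (5687,323)
…
step 13: (333702, 18953)  from 1·(181315,10298) + (152387,8655)
step 14: (515017, 29251)  from 1·(333702,18953) + (181315,10298)
step 15: (848719, 48204)  from 1·(515017,29251) + (333702,18953)
fundamental: x₁=848719, y₁=48204  (since 720323940961 − 310·2323625616 = 1)

848719 48204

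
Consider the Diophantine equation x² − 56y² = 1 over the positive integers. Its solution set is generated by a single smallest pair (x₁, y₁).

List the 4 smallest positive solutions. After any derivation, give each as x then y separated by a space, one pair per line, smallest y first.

d=56: √d = [7; 2,14] (ℓ=2, even), read p_1/q_1
step 0: (7, 1)  from 7·(1,0) + (0,1)
step 1: (15, 2)  from 2·(7,1) + (1,0)
fundamental: x₁=15, y₁=2  (since 225 − 56·4 = 1)
k=2:  x_2 = 15·15+56·2·2 = 449,  y_2 = 15·2+2·15 = 60
k=3:  x_3 = 15·449+56·2·60 = 13455,  y_3 = 15·60+2·449 = 1798
k=4:  x_4 = 15·13455+56·2·1798 = 403201,  y_4 = 15·1798+2·13455 = 53880

15 2
449 60
13455 1798
403201 53880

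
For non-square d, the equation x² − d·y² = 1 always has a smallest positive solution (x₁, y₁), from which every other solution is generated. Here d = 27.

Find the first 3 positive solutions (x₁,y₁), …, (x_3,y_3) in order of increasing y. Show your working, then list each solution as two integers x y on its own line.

√27 = [5; 5,10, …], period ℓ=2 (even) → k=1
a_0=5:  p_0=5·1+0=5,  q_0=5·0+1=1
a_1=5:  p_1=5·5+1=26,  q_1=5·1+0=5
fundamental: x₁=26, y₁=5  (since 676 − 27·25 = 1)
(x_2, y_2) = (26·26 + 27·5·5, 26·5 + 5·26) = (1351, 260)
(x_3, y_3) = (26·1351 + 27·5·260, 26·260 + 5·1351) = (70226, 13515)

26 5
1351 260
70226 13515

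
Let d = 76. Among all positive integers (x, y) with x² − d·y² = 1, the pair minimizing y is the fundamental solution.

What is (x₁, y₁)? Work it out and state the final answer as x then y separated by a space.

d=76: √d = [8; 1,2,1,1,5,4,5,1,1,2,1,16] (ℓ=12, even), read p_11/q_11
a_0=8:  p_0=8·1+0=8,  q_0=8·0+1=1
a_1=1:  p_1=1·8+1=9,  q_1=1·1+0=1
a_2=2:  p_2=2·9+8=26,  q_2=2·1+1=3
a_3=1:  p_3=1·26+9=35,  q_3=1·3+1=4
a_4=1:  p_4=1·35+26=61,  q_4=1·4+3=7
a_5=5:  p_5=5·61+35=340,  q_5=5·7+4=39
a_6=4:  p_6=4·340+61=1421,  q_6=4·39+7=163
…
a_10=2:  p_10=2·16311+8866=41488,  q_10=2·1871+1017=4759
a_11=1:  p_11=1·41488+16311=57799,  q_11=1·4759+1871=6630
→ (57799, 6630).  Check: 57799²=3340724401, 76·6630²=3340724400, difference 1.

57799 6630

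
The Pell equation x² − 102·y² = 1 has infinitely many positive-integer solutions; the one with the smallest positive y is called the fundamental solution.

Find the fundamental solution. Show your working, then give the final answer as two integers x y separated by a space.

d=102: √d = [10; 10,20] (ℓ=2, even), read p_1/q_1
step 0: (10, 1)  from 10·(1,0) + (0,1)
step 1: (101, 10)  from 10·(10,1) + (1,0)
fundamental: x₁=101, y₁=10  (since 10201 − 102·100 = 1)

101 10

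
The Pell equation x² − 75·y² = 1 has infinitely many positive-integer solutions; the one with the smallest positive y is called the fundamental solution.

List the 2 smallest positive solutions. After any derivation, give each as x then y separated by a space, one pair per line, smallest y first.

[8; 1,1,1,16] for √75; ℓ=4 ⇒ convergent index 3
k=0  a_k=8  p_k/q_k = 8/1
k=1  a_k=1  p_k/q_k = 9/1
k=2  a_k=1  p_k/q_k = 17/2
k=3  a_k=1  p_k/q_k = 26/3
(x₁, y₁) = (26, 3);  26² − 75·3² = 1 ✓
n=2: (26,3)∘(26,3) = (26·26+75·3·3, 26·3+3·26) = (1351,156)

26 3
1351 156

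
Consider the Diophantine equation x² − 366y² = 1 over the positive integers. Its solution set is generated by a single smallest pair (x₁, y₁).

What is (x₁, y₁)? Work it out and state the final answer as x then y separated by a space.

d=366: √d = [19; 7,1,1,1,2,12,2,1,1,1,7,38] (ℓ=12, even), read p_11/q_11
a_0=19:  p_0=19·1+0=19,  q_0=19·0+1=1
a_1=7:  p_1=7·19+1=134,  q_1=7·1+0=7
…
a_3=1:  p_3=1·153+134=287,  q_3=1·8+7=15
a_4=1:  p_4=1·287+153=440,  q_4=1·15+8=23
a_5=2:  p_5=2·440+287=1167,  q_5=2·23+15=61
a_6=12:  p_6=12·1167+440=14444,  q_6=12·61+23=755
…
a_8=1:  p_8=1·30055+14444=44499,  q_8=1·1571+755=2326
a_9=1:  p_9=1·44499+30055=74554,  q_9=1·2326+1571=3897
a_10=1:  p_10=1·74554+44499=119053,  q_10=1·3897+2326=6223
a_11=7:  p_11=7·119053+74554=907925,  q_11=7·6223+3897=47458
→ (907925, 47458).  Check: 907925²=824327805625, 366·47458²=824327805624, difference 1.

907925 47458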